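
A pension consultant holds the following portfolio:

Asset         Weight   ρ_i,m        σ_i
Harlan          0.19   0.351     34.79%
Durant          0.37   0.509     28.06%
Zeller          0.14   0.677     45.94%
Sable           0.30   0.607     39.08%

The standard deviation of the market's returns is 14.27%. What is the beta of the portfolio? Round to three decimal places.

β_Harlan = 0.351 × 34.79% / 14.27% = 0.8557
β_Durant = 0.509 × 28.06% / 14.27% = 1.0009
β_Zeller = 0.677 × 45.94% / 14.27% = 2.1795
β_Sable = 0.607 × 39.08% / 14.27% = 1.6623
β_P = Σ w_i β_i = 0.19×0.8557 + 0.37×1.0009 + 0.14×2.1795 + 0.30×1.6623 = 1.3367

1.337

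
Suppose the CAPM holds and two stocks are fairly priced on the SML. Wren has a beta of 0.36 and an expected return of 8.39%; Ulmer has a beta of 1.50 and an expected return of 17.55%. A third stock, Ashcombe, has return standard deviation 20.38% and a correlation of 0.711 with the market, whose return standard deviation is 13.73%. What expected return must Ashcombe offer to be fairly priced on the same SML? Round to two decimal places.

MRP = (17.55% − 8.39%) / (1.50 − 0.36) = 8.0351%
R_f = 8.39% − 0.36 × 8.0351% = 5.4974%
β_Ashcombe = ρ·σ_i/σ_m = 0.711 × 20.38 / 13.73 = 1.0554
E(R_Ashcombe) = R_f + β × MRP = 5.4974% + 1.0554 × 8.0351% = 13.98%

13.98%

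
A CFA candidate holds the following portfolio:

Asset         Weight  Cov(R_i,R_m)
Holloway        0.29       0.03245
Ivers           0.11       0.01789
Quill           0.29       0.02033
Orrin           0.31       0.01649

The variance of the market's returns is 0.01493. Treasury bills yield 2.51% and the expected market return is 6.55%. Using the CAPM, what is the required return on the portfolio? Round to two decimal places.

β_Holloway = 0.03245 / 0.01493 = 2.1735
β_Ivers = 0.01789 / 0.01493 = 1.1983
β_Quill = 0.02033 / 0.01493 = 1.3617
β_Orrin = 0.01649 / 0.01493 = 1.1045
β_P = Σ w_i β_i = 0.29×2.1735 + 0.11×1.1983 + 0.29×1.3617 + 0.31×1.1045 = 1.4994
MRP = 6.55% − 2.51% = 4.04%
E(R_P) = R_f + β_P × MRP = 2.51% + 1.4994 × 4.04% = 8.57%

8.57%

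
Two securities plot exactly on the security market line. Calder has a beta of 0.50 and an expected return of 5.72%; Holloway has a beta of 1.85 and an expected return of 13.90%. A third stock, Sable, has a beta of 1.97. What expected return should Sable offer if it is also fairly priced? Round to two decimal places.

14.63%

MRP (SML slope) = (13.90% − 5.72%) / (1.85 − 0.50) = 8.18% / 1.35 = 6.0593%
R_f (intercept) = 5.72% − 0.50 × 6.0593% = 2.6904%
E(R_Sable) = R_f + β × MRP = 2.6904% + 1.97 × 6.0593% = 14.63%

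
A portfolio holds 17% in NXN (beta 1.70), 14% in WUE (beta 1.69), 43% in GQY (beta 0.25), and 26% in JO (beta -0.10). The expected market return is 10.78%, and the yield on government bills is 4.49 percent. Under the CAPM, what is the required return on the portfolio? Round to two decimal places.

β_P = Σ w_i β_i = 0.17×1.70 + 0.14×1.69 + 0.43×0.25 + 0.26×-0.10 = 0.6071
MRP = 10.78% − 4.49% = 6.29%
E(R_P) = R_f + β_P × MRP = 4.49% + 0.6071 × 6.29% = 8.31%

8.31%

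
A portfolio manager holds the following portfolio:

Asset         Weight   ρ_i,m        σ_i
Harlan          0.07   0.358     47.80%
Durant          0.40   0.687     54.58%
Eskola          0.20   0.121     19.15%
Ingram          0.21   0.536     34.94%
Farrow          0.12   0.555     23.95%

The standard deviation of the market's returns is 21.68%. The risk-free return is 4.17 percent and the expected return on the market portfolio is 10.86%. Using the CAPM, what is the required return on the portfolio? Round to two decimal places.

β_Harlan = 0.358 × 47.80% / 21.68% = 0.7893
β_Durant = 0.687 × 54.58% / 21.68% = 1.7295
β_Eskola = 0.121 × 19.15% / 21.68% = 0.1069
β_Ingram = 0.536 × 34.94% / 21.68% = 0.8638
β_Farrow = 0.555 × 23.95% / 21.68% = 0.6131
β_P = Σ w_i β_i = 0.07×0.7893 + 0.40×1.7295 + 0.20×0.1069 + 0.21×0.8638 + 0.12×0.6131 = 1.0234
MRP = 10.86% − 4.17% = 6.69%
E(R_P) = R_f + β_P × MRP = 4.17% + 1.0234 × 6.69% = 11.02%

11.02%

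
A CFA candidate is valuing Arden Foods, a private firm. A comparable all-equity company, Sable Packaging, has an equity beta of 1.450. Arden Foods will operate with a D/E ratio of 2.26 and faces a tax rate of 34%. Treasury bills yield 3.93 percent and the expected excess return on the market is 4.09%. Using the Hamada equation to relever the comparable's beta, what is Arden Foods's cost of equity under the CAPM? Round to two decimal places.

β_L = β_U × [1 + (1 − t)(D/E)] = 1.450 × [1 + (1 − 0.34) × 2.26]
    = 1.450 × [1 + 0.66 × 2.26] = 1.450 × 2.4916 = 3.6128
E(R) = R_f + β_L × MRP = 3.93% + 3.6128 × 4.09% = 18.71%

18.71%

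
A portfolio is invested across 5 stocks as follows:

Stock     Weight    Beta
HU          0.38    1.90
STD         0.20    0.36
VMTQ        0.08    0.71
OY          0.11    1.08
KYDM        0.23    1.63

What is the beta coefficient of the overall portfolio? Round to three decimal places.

β_P = Σ w_i β_i = 0.38×1.90 + 0.20×0.36 + 0.08×0.71 + 0.11×1.08 + 0.23×1.63 = 1.3445

1.345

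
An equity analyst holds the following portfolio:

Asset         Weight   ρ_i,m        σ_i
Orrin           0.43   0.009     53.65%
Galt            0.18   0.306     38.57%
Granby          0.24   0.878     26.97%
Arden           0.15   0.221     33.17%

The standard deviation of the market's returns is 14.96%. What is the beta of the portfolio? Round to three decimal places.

0.609

β_Orrin = 0.009 × 53.65% / 14.96% = 0.0323
β_Galt = 0.306 × 38.57% / 14.96% = 0.7889
β_Granby = 0.878 × 26.97% / 14.96% = 1.5829
β_Arden = 0.221 × 33.17% / 14.96% = 0.4900
β_P = Σ w_i β_i = 0.43×0.0323 + 0.18×0.7889 + 0.24×1.5829 + 0.15×0.4900 = 0.6093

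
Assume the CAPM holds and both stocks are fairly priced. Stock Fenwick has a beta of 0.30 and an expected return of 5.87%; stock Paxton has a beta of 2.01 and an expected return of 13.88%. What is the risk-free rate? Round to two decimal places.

4.46%

Both satisfy E(R) = R_f + β·MRP, so the slope of the SML is
MRP = (13.88% − 5.87%) / (2.01 − 0.30) = 8.01% / 1.71 = 4.6842%
R_f = E(R_Fenwick) − β_Fenwick·MRP = 5.87% − 0.30 × 4.6842% = 4.4647%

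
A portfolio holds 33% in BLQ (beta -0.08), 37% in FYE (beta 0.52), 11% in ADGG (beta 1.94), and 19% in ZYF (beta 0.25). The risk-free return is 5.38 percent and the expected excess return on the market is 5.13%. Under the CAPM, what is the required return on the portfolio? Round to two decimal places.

β_P = Σ w_i β_i = 0.33×-0.08 + 0.37×0.52 + 0.11×1.94 + 0.19×0.25 = 0.4269
E(R_P) = R_f + β_P × MRP = 5.38% + 0.4269 × 5.13% = 7.57%

7.57%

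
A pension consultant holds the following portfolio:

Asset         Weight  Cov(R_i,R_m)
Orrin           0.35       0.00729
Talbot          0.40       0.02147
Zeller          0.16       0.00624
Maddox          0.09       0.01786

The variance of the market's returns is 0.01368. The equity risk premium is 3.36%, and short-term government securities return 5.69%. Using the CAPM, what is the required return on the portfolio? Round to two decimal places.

9.07%

β_Orrin = 0.00729 / 0.01368 = 0.5329
β_Talbot = 0.02147 / 0.01368 = 1.5694
β_Zeller = 0.00624 / 0.01368 = 0.4561
β_Maddox = 0.01786 / 0.01368 = 1.3056
β_P = Σ w_i β_i = 0.35×0.5329 + 0.40×1.5694 + 0.16×0.4561 + 0.09×1.3056 = 1.0048
E(R_P) = R_f + β_P × MRP = 5.69% + 1.0048 × 3.36% = 9.07%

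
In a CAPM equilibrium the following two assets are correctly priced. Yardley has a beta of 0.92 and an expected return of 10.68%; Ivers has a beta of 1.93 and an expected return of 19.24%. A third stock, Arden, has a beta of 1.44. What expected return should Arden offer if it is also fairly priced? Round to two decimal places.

15.09%

MRP (SML slope) = (19.24% − 10.68%) / (1.93 − 0.92) = 8.56% / 1.01 = 8.4752%
R_f (intercept) = 10.68% − 0.92 × 8.4752% = 2.8828%
E(R_Arden) = R_f + β × MRP = 2.8828% + 1.44 × 8.4752% = 15.09%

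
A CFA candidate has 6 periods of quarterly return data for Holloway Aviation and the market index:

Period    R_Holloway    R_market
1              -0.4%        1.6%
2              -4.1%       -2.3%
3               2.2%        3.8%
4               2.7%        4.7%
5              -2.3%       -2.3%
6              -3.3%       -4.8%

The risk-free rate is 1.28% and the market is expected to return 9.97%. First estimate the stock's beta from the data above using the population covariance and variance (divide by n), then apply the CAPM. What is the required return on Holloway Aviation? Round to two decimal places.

Mean R_i = (-0.4 − 4.1 + 2.2 + 2.7 − 2.3 − 3.3) / 6 = -0.8667%
Mean R_m = (1.6 − 2.3 + 3.8 + 4.7 − 2.3 − 4.8) / 6 = 0.1167%
Σ(R_i − R̄_i)(R_m − R̄_m) = 51.5767  ⇒  Cov = 51.5767 / 6 = 8.5961
Σ(R_m − R̄_m)² = 72.6283  ⇒  Var(R_m) = 72.6283 / 6 = 12.1047
β = Cov / Var(R_m) = 8.5961 / 12.1047 = 0.7101
MRP = 9.97% − 1.28% = 8.69%
E(R) = R_f + β × MRP = 1.28% + 0.7101 × 8.69% = 7.45%

7.45%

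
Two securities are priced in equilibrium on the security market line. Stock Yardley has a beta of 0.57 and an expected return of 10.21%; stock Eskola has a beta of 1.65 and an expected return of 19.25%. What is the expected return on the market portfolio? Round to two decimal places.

13.81%

Both satisfy E(R) = R_f + β·MRP, so the slope of the SML is
MRP = (19.25% − 10.21%) / (1.65 − 0.57) = 9.04% / 1.08 = 8.3704%
R_f = E(R_Yardley) − β_Yardley·MRP = 10.21% − 0.57 × 8.3704% = 5.4389%
E(R_m) = R_f + MRP = 5.4389% + 8.3704% = 13.81%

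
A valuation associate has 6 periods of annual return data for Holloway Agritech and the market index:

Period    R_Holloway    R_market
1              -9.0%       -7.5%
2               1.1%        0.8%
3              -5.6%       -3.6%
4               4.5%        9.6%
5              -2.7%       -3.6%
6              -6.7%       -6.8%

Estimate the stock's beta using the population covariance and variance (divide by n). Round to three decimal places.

0.762

Mean R_i = (-9.0 + 1.1 − 5.6 + 4.5 − 2.7 − 6.7) / 6 = -3.0667%
Mean R_m = (-7.5 + 0.8 − 3.6 + 9.6 − 3.6 − 6.8) / 6 = -1.8500%
Σ(R_i − R̄_i)(R_m − R̄_m) = 152.9800  ⇒  Cov = 152.9800 / 6 = 25.4967
Σ(R_m − R̄_m)² = 200.6750  ⇒  Var(R_m) = 200.6750 / 6 = 33.4458
β = Cov / Var(R_m) = 25.4967 / 33.4458 = 0.7623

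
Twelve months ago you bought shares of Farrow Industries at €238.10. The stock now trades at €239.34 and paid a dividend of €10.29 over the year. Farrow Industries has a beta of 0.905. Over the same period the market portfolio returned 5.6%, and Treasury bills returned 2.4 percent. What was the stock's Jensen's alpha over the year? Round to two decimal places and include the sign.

-0.45%

Realised HPR = (P1 + D1 − P0) / P0 = (239.34 + 10.29 − 238.10) / 238.10 = 11.53 / 238.10 = 4.8425%
MRP = 5.6% − 2.4% = 3.20%
CAPM required = R_f + β·MRP = 2.4% + 0.905 × 3.2% = 5.2960%
α = realised − required = 4.8425% − 5.2960% = -0.45%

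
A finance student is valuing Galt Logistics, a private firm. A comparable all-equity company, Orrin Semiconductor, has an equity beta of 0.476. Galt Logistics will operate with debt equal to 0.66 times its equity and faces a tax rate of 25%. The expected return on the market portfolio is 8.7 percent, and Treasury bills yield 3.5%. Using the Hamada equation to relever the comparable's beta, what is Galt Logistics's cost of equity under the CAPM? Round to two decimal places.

7.20%

β_L = β_U × [1 + (1 − t)(D/E)] = 0.476 × [1 + (1 − 0.25) × 0.66]
    = 0.476 × [1 + 0.75 × 0.66] = 0.476 × 1.4950 = 0.7116
MRP = 8.7% − 3.5% = 5.20%
E(R) = R_f + β_L × MRP = 3.5% + 0.7116 × 5.2% = 7.20%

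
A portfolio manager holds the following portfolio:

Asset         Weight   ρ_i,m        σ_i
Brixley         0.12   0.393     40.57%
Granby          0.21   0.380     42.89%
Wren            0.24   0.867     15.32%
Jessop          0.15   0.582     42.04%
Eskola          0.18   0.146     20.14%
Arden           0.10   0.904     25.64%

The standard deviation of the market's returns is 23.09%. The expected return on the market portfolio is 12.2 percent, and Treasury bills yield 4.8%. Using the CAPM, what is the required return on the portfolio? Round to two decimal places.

β_Brixley = 0.393 × 40.57% / 23.09% = 0.6905
β_Granby = 0.380 × 42.89% / 23.09% = 0.7059
β_Wren = 0.867 × 15.32% / 23.09% = 0.5752
β_Jessop = 0.582 × 42.04% / 23.09% = 1.0596
β_Eskola = 0.146 × 20.14% / 23.09% = 0.1273
β_Arden = 0.904 × 25.64% / 23.09% = 1.0038
β_P = Σ w_i β_i = 0.12×0.6905 + 0.21×0.7059 + 0.24×0.5752 + 0.15×1.0596 + 0.18×0.1273 + 0.10×1.0038 = 0.6514
MRP = 12.2% − 4.8% = 7.40%
E(R_P) = R_f + β_P × MRP = 4.8% + 0.6514 × 7.4% = 9.62%

9.62%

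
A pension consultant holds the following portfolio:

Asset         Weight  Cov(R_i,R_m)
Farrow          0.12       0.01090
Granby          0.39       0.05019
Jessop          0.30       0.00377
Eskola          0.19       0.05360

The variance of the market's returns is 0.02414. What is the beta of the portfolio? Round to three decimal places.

β_Farrow = 0.01090 / 0.02414 = 0.4515
β_Granby = 0.05019 / 0.02414 = 2.0791
β_Jessop = 0.00377 / 0.02414 = 0.1562
β_Eskola = 0.05360 / 0.02414 = 2.2204
β_P = Σ w_i β_i = 0.12×0.4515 + 0.39×2.0791 + 0.30×0.1562 + 0.19×2.2204 = 1.3338

1.334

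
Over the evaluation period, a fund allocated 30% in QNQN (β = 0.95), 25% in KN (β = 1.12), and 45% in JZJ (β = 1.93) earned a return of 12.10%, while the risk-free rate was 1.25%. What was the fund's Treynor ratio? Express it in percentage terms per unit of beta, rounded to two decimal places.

7.57%

β_P = 0.30×0.95 + 0.25×1.12 + 0.45×1.93 = 1.4335
Treynor = (R_P − R_f) / β_P = (12.10% − 1.25%) / 1.4335 = 10.85% / 1.4335 = 7.57%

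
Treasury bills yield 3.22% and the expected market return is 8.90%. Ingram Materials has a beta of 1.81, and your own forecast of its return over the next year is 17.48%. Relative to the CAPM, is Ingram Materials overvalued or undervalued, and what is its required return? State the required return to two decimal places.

MRP = 8.90% − 3.22% = 5.68%
Required return = R_f + β·MRP = 3.22% + 1.81 × 5.68% = 13.50%
Forecast 17.48% > required 13.50% → the stock plots above the SML → undervalued.

Undervalued; required return 13.50%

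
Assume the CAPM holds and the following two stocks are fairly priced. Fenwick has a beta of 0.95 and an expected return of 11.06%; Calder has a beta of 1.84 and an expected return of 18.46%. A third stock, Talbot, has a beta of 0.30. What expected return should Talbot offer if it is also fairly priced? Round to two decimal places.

5.66%

MRP (SML slope) = (18.46% − 11.06%) / (1.84 − 0.95) = 7.40% / 0.89 = 8.3146%
R_f (intercept) = 11.06% − 0.95 × 8.3146% = 3.1611%
E(R_Talbot) = R_f + β × MRP = 3.1611% + 0.30 × 8.3146% = 5.66%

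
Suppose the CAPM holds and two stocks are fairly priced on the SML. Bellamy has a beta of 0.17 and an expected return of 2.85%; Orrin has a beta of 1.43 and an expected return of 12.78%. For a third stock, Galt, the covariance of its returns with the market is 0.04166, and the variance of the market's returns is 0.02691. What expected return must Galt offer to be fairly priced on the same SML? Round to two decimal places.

MRP = (12.78% − 2.85%) / (1.43 − 0.17) = 7.8810%
R_f = 2.85% − 0.17 × 7.8810% = 1.5102%
β_Galt = Cov / Var(R_m) = 0.04166 / 0.02691 = 1.5481
E(R_Galt) = R_f + β × MRP = 1.5102% + 1.5481 × 7.8810% = 13.71%

13.71%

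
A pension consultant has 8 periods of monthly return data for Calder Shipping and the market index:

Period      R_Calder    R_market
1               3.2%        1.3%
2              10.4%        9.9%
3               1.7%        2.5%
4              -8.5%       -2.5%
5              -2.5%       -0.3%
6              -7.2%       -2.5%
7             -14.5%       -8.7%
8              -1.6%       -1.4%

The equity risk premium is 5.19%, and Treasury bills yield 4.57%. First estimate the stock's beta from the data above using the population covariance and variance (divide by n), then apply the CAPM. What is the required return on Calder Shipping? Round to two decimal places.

Mean R_i = (3.2 + 10.4 + 1.7 − 8.5 − 2.5 − 7.2 − 14.5 − 1.6) / 8 = -2.3750%
Mean R_m = (1.3 + 9.9 + 2.5 − 2.5 − 0.3 − 2.5 − 8.7 − 1.4) / 8 = -0.2125%
Σ(R_i − R̄_i)(R_m − R̄_m) = 275.7225  ⇒  Cov = 275.7225 / 8 = 34.4653
Σ(R_m − R̄_m)² = 195.8288  ⇒  Var(R_m) = 195.8288 / 8 = 24.4786
β = Cov / Var(R_m) = 34.4653 / 24.4786 = 1.4080
E(R) = R_f + β × MRP = 4.57% + 1.4080 × 5.19% = 11.88%

11.88%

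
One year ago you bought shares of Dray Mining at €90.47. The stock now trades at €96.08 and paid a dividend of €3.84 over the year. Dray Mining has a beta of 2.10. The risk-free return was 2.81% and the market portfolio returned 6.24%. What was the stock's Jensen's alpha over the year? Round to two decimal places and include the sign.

Realised HPR = (P1 + D1 − P0) / P0 = (96.08 + 3.84 − 90.47) / 90.47 = 9.45 / 90.47 = 10.4455%
MRP = 6.24% − 2.81% = 3.43%
CAPM required = R_f + β·MRP = 2.81% + 2.10 × 3.43% = 10.0130%
α = realised − required = 10.4455% − 10.0130% = +0.43%

+0.43%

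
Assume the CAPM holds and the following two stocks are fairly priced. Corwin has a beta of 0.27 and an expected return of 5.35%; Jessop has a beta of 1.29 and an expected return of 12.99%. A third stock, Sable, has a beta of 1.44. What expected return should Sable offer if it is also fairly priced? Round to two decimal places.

14.11%

MRP (SML slope) = (12.99% − 5.35%) / (1.29 − 0.27) = 7.64% / 1.02 = 7.4902%
R_f (intercept) = 5.35% − 0.27 × 7.4902% = 3.3276%
E(R_Sable) = R_f + β × MRP = 3.3276% + 1.44 × 7.4902% = 14.11%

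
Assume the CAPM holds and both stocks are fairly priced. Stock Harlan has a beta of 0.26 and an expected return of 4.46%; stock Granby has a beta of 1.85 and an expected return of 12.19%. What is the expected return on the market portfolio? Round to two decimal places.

Both satisfy E(R) = R_f + β·MRP, so the slope of the SML is
MRP = (12.19% − 4.46%) / (1.85 − 0.26) = 7.73% / 1.59 = 4.8616%
R_f = E(R_Harlan) − β_Harlan·MRP = 4.46% − 0.26 × 4.8616% = 3.1960%
E(R_m) = R_f + MRP = 3.1960% + 4.8616% = 8.06%

8.06%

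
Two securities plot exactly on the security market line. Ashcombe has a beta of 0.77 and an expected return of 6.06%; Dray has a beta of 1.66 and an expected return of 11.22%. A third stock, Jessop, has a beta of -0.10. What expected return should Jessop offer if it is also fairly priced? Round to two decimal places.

MRP (SML slope) = (11.22% − 6.06%) / (1.66 − 0.77) = 5.16% / 0.89 = 5.7978%
R_f (intercept) = 6.06% − 0.77 × 5.7978% = 1.5957%
E(R_Jessop) = R_f + β × MRP = 1.5957% + -0.10 × 5.7978% = 1.02%

1.02%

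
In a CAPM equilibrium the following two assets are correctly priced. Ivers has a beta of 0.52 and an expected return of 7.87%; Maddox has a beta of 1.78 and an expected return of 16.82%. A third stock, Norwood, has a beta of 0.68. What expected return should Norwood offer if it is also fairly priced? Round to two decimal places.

MRP (SML slope) = (16.82% − 7.87%) / (1.78 − 0.52) = 8.95% / 1.26 = 7.1032%
R_f (intercept) = 7.87% − 0.52 × 7.1032% = 4.1763%
E(R_Norwood) = R_f + β × MRP = 4.1763% + 0.68 × 7.1032% = 9.01%

9.01%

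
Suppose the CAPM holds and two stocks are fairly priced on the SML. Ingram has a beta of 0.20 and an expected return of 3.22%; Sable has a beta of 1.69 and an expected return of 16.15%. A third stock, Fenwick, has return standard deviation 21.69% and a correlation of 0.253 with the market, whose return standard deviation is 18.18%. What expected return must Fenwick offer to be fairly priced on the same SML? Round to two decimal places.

4.10%

MRP = (16.15% − 3.22%) / (1.69 − 0.20) = 8.6779%
R_f = 3.22% − 0.20 × 8.6779% = 1.4844%
β_Fenwick = ρ·σ_i/σ_m = 0.253 × 21.69 / 18.18 = 0.3018
E(R_Fenwick) = R_f + β × MRP = 1.4844% + 0.3018 × 8.6779% = 4.10%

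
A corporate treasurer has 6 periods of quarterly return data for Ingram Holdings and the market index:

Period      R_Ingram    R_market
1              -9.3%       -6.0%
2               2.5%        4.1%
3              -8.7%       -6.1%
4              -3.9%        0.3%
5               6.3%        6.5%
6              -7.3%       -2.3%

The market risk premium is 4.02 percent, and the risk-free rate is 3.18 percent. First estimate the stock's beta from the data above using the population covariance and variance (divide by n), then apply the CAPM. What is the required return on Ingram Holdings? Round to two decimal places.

Mean R_i = (-9.3 + 2.5 − 8.7 − 3.9 + 6.3 − 7.3) / 6 = -3.4000%
Mean R_m = (-6.0 + 4.1 − 6.1 + 0.3 + 6.5 − 2.3) / 6 = -0.5833%
Σ(R_i − R̄_i)(R_m − R̄_m) = 163.7900  ⇒  Cov = 163.7900 / 6 = 27.2983
Σ(R_m − R̄_m)² = 135.6083  ⇒  Var(R_m) = 135.6083 / 6 = 22.6014
β = Cov / Var(R_m) = 27.2983 / 22.6014 = 1.2078
E(R) = R_f + β × MRP = 3.18% + 1.2078 × 4.02% = 8.04%

8.04%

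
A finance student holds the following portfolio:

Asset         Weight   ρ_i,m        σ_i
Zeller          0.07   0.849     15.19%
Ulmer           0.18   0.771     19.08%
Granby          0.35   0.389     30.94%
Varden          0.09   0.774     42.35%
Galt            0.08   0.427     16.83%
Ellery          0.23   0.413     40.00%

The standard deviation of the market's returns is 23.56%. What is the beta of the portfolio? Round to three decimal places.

0.640

β_Zeller = 0.849 × 15.19% / 23.56% = 0.5474
β_Ulmer = 0.771 × 19.08% / 23.56% = 0.6244
β_Granby = 0.389 × 30.94% / 23.56% = 0.5109
β_Varden = 0.774 × 42.35% / 23.56% = 1.3913
β_Galt = 0.427 × 16.83% / 23.56% = 0.3050
β_Ellery = 0.413 × 40.00% / 23.56% = 0.7012
β_P = Σ w_i β_i = 0.07×0.5474 + 0.18×0.6244 + 0.35×0.5109 + 0.09×1.3913 + 0.08×0.3050 + 0.23×0.7012 = 0.6404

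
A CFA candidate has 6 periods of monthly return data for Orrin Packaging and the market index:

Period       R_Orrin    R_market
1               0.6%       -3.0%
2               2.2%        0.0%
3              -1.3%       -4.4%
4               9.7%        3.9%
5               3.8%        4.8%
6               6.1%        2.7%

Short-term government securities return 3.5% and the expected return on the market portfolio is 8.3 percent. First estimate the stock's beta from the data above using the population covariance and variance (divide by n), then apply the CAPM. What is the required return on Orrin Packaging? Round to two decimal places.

7.70%

Mean R_i = (0.6 + 2.2 − 1.3 + 9.7 + 3.8 + 6.1) / 6 = 3.5167%
Mean R_m = (-3.0 + 0.0 − 4.4 + 3.9 + 4.8 + 2.7) / 6 = 0.6667%
Σ(R_i − R̄_i)(R_m − R̄_m) = 62.3933  ⇒  Cov = 62.3933 / 6 = 10.3989
Σ(R_m − R̄_m)² = 71.2333  ⇒  Var(R_m) = 71.2333 / 6 = 11.8722
β = Cov / Var(R_m) = 10.3989 / 11.8722 = 0.8759
MRP = 8.3% − 3.5% = 4.80%
E(R) = R_f + β × MRP = 3.5% + 0.8759 × 4.8% = 7.70%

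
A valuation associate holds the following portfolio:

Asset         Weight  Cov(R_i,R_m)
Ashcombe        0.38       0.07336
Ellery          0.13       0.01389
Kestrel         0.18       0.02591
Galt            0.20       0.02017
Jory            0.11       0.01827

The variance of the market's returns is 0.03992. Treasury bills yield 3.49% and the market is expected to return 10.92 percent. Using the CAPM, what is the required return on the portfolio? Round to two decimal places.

11.01%

β_Ashcombe = 0.07336 / 0.03992 = 1.8377
β_Ellery = 0.01389 / 0.03992 = 0.3479
β_Kestrel = 0.02591 / 0.03992 = 0.6490
β_Galt = 0.02017 / 0.03992 = 0.5053
β_Jory = 0.01827 / 0.03992 = 0.4577
β_P = Σ w_i β_i = 0.38×1.8377 + 0.13×0.3479 + 0.18×0.6490 + 0.20×0.5053 + 0.11×0.4577 = 1.0118
MRP = 10.92% − 3.49% = 7.43%
E(R_P) = R_f + β_P × MRP = 3.49% + 1.0118 × 7.43% = 11.01%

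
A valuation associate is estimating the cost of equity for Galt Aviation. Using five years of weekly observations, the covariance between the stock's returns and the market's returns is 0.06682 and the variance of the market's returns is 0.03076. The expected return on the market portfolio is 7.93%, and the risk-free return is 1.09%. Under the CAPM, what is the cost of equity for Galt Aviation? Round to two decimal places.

15.95%

β = Cov(R_i, R_m) / Var(R_m) = 0.06682 / 0.03076 = 2.1723
MRP = 7.93% − 1.09% = 6.84%
E(R) = R_f + β × MRP = 1.09% + 2.1723 × 6.84% = 15.95%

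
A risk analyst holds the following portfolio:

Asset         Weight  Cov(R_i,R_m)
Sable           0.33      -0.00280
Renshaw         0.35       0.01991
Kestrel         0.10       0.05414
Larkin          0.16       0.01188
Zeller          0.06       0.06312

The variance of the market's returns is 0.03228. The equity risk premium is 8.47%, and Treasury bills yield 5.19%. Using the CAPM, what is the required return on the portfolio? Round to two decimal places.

β_Sable = -0.00280 / 0.03228 = -0.0867
β_Renshaw = 0.01991 / 0.03228 = 0.6168
β_Kestrel = 0.05414 / 0.03228 = 1.6772
β_Larkin = 0.01188 / 0.03228 = 0.3680
β_Zeller = 0.06312 / 0.03228 = 1.9554
β_P = Σ w_i β_i = 0.33×-0.0867 + 0.35×0.6168 + 0.10×1.6772 + 0.16×0.3680 + 0.06×1.9554 = 0.5312
E(R_P) = R_f + β_P × MRP = 5.19% + 0.5312 × 8.47% = 9.69%

9.69%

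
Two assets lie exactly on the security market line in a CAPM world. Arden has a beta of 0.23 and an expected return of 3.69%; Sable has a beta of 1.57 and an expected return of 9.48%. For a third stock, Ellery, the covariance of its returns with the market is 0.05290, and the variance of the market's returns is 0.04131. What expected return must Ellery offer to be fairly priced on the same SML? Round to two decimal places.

8.23%

MRP = (9.48% − 3.69%) / (1.57 − 0.23) = 4.3209%
R_f = 3.69% − 0.23 × 4.3209% = 2.6962%
β_Ellery = Cov / Var(R_m) = 0.05290 / 0.04131 = 1.2806
E(R_Ellery) = R_f + β × MRP = 2.6962% + 1.2806 × 4.3209% = 8.23%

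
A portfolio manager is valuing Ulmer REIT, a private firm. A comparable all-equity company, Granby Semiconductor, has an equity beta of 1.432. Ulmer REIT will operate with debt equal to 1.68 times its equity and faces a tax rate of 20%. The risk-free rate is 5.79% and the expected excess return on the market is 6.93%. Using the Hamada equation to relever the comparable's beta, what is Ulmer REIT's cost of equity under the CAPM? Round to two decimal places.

29.05%

β_L = β_U × [1 + (1 − t)(D/E)] = 1.432 × [1 + (1 − 0.20) × 1.68]
    = 1.432 × [1 + 0.80 × 1.68] = 1.432 × 2.3440 = 3.3566
E(R) = R_f + β_L × MRP = 5.79% + 3.3566 × 6.93% = 29.05%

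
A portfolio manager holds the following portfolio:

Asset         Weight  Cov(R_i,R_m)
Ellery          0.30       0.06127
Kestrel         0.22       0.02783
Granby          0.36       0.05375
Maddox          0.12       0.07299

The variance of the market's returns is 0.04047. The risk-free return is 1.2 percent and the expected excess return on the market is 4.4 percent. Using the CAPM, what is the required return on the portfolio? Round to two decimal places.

β_Ellery = 0.06127 / 0.04047 = 1.5140
β_Kestrel = 0.02783 / 0.04047 = 0.6877
β_Granby = 0.05375 / 0.04047 = 1.3281
β_Maddox = 0.07299 / 0.04047 = 1.8036
β_P = Σ w_i β_i = 0.30×1.5140 + 0.22×0.6877 + 0.36×1.3281 + 0.12×1.8036 = 1.3000
E(R_P) = R_f + β_P × MRP = 1.2% + 1.3000 × 4.4% = 6.92%

6.92%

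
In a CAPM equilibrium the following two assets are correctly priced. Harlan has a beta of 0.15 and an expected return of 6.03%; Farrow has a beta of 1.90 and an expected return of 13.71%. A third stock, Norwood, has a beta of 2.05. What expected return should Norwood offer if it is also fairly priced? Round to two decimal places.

14.37%

MRP (SML slope) = (13.71% − 6.03%) / (1.90 − 0.15) = 7.68% / 1.75 = 4.3886%
R_f (intercept) = 6.03% − 0.15 × 4.3886% = 5.3717%
E(R_Norwood) = R_f + β × MRP = 5.3717% + 2.05 × 4.3886% = 14.37%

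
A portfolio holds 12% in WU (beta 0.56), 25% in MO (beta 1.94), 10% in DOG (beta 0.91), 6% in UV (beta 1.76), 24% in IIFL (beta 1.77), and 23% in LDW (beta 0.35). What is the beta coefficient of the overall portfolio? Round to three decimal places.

1.254

β_P = Σ w_i β_i = 0.12×0.56 + 0.25×1.94 + 0.10×0.91 + 0.06×1.76 + 0.24×1.77 + 0.23×0.35 = 1.2541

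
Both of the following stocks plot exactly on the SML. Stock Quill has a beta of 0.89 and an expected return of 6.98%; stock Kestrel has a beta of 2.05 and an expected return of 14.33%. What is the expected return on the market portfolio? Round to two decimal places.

Both satisfy E(R) = R_f + β·MRP, so the slope of the SML is
MRP = (14.33% − 6.98%) / (2.05 − 0.89) = 7.35% / 1.16 = 6.3362%
R_f = E(R_Quill) − β_Quill·MRP = 6.98% − 0.89 × 6.3362% = 1.3408%
E(R_m) = R_f + MRP = 1.3408% + 6.3362% = 7.68%

7.68%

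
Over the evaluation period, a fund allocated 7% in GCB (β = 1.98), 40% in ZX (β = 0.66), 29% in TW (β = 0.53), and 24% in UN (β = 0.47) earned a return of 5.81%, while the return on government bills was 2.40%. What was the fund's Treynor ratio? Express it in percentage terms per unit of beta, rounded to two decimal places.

5.10%

β_P = 0.07×1.98 + 0.40×0.66 + 0.29×0.53 + 0.24×0.47 = 0.6691
Treynor = (R_P − R_f) / β_P = (5.81% − 2.40%) / 0.6691 = 3.41% / 0.6691 = 5.10%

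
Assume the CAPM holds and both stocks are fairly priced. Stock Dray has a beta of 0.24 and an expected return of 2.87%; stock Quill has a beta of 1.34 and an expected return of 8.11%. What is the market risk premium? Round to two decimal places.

Both satisfy E(R) = R_f + β·MRP, so the slope of the SML is
MRP = (8.11% − 2.87%) / (1.34 − 0.24) = 5.24% / 1.10 = 4.7636%

4.76%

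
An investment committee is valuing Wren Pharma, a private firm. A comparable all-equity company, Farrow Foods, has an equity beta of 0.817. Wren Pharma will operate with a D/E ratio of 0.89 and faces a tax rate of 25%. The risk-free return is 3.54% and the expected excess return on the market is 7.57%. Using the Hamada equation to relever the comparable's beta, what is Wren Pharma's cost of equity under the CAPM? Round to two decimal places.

13.85%

β_L = β_U × [1 + (1 − t)(D/E)] = 0.817 × [1 + (1 − 0.25) × 0.89]
    = 0.817 × [1 + 0.75 × 0.89] = 0.817 × 1.6675 = 1.3623
E(R) = R_f + β_L × MRP = 3.54% + 1.3623 × 7.57% = 13.85%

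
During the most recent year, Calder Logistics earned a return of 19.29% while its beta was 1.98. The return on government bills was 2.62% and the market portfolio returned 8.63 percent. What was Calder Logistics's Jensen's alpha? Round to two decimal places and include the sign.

+4.77%

Market excess return = 8.63% − 2.62% = 6.01%
CAPM benchmark = R_f + β(R_m − R_f) = 2.62% + 1.98 × 6.01% = 14.5198%
α = actual − benchmark = 19.29% − 14.5198% = +4.77%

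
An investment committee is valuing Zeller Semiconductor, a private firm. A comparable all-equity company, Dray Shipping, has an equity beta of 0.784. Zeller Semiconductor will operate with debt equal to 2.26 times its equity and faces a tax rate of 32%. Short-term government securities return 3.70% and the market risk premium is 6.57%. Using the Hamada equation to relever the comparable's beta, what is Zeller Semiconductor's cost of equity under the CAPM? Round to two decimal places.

16.77%

β_L = β_U × [1 + (1 − t)(D/E)] = 0.784 × [1 + (1 − 0.32) × 2.26]
    = 0.784 × [1 + 0.68 × 2.26] = 0.784 × 2.5368 = 1.9889
E(R) = R_f + β_L × MRP = 3.70% + 1.9889 × 6.57% = 16.77%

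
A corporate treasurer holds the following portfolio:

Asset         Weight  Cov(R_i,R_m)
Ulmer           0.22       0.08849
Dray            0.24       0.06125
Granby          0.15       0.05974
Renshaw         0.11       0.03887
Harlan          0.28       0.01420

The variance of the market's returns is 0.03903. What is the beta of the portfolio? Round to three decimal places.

β_Ulmer = 0.08849 / 0.03903 = 2.2672
β_Dray = 0.06125 / 0.03903 = 1.5693
β_Granby = 0.05974 / 0.03903 = 1.5306
β_Renshaw = 0.03887 / 0.03903 = 0.9959
β_Harlan = 0.01420 / 0.03903 = 0.3638
β_P = Σ w_i β_i = 0.22×2.2672 + 0.24×1.5693 + 0.15×1.5306 + 0.11×0.9959 + 0.28×0.3638 = 1.3164

1.316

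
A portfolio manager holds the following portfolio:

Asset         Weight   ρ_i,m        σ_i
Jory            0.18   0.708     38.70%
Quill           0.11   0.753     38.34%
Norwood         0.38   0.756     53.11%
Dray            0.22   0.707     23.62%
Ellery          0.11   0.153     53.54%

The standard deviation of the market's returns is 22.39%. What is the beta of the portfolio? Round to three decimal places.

β_Jory = 0.708 × 38.70% / 22.39% = 1.2237
β_Quill = 0.753 × 38.34% / 22.39% = 1.2894
β_Norwood = 0.756 × 53.11% / 22.39% = 1.7933
β_Dray = 0.707 × 23.62% / 22.39% = 0.7458
β_Ellery = 0.153 × 53.54% / 22.39% = 0.3659
β_P = Σ w_i β_i = 0.18×1.2237 + 0.11×1.2894 + 0.38×1.7933 + 0.22×0.7458 + 0.11×0.3659 = 1.2479

1.248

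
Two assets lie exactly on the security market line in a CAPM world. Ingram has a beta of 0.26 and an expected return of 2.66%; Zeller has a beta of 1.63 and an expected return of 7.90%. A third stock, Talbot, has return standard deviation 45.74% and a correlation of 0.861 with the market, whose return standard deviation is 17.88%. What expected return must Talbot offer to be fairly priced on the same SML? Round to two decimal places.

MRP = (7.90% − 2.66%) / (1.63 − 0.26) = 3.8248%
R_f = 2.66% − 0.26 × 3.8248% = 1.6656%
β_Talbot = ρ·σ_i/σ_m = 0.861 × 45.74 / 17.88 = 2.2026
E(R_Talbot) = R_f + β × MRP = 1.6656% + 2.2026 × 3.8248% = 10.09%

10.09%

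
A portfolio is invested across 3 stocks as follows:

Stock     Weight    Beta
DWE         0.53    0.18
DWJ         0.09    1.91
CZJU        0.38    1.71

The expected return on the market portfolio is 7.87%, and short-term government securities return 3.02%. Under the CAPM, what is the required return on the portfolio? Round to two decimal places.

β_P = Σ w_i β_i = 0.53×0.18 + 0.09×1.91 + 0.38×1.71 = 0.9171
MRP = 7.87% − 3.02% = 4.85%
E(R_P) = R_f + β_P × MRP = 3.02% + 0.9171 × 4.85% = 7.47%

7.47%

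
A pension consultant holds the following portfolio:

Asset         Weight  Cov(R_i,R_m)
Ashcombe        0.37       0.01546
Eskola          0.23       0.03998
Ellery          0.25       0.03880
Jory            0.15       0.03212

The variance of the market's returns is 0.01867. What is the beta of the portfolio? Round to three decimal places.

β_Ashcombe = 0.01546 / 0.01867 = 0.8281
β_Eskola = 0.03998 / 0.01867 = 2.1414
β_Ellery = 0.03880 / 0.01867 = 2.0782
β_Jory = 0.03212 / 0.01867 = 1.7204
β_P = Σ w_i β_i = 0.37×0.8281 + 0.23×2.1414 + 0.25×2.0782 + 0.15×1.7204 = 1.5765

1.577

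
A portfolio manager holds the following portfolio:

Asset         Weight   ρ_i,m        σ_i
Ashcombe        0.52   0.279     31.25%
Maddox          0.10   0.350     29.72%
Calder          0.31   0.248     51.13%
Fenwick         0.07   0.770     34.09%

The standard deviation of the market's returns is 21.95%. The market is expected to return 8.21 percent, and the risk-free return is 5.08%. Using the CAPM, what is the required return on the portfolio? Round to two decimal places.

6.70%

β_Ashcombe = 0.279 × 31.25% / 21.95% = 0.3972
β_Maddox = 0.350 × 29.72% / 21.95% = 0.4739
β_Calder = 0.248 × 51.13% / 21.95% = 0.5777
β_Fenwick = 0.770 × 34.09% / 21.95% = 1.1959
β_P = Σ w_i β_i = 0.52×0.3972 + 0.10×0.4739 + 0.31×0.5777 + 0.07×1.1959 = 0.5167
MRP = 8.21% − 5.08% = 3.13%
E(R_P) = R_f + β_P × MRP = 5.08% + 0.5167 × 3.13% = 6.70%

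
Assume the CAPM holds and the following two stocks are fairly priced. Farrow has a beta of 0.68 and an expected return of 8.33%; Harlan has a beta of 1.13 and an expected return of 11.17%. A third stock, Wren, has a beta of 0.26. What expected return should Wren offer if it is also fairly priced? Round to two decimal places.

MRP (SML slope) = (11.17% − 8.33%) / (1.13 − 0.68) = 2.84% / 0.45 = 6.3111%
R_f (intercept) = 8.33% − 0.68 × 6.3111% = 4.0385%
E(R_Wren) = R_f + β × MRP = 4.0385% + 0.26 × 6.3111% = 5.68%

5.68%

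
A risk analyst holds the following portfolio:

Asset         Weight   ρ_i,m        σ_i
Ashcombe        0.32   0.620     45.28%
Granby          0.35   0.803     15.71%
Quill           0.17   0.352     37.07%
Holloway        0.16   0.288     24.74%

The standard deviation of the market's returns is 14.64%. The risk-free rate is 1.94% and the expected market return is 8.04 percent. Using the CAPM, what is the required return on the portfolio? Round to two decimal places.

8.92%

β_Ashcombe = 0.620 × 45.28% / 14.64% = 1.9176
β_Granby = 0.803 × 15.71% / 14.64% = 0.8617
β_Quill = 0.352 × 37.07% / 14.64% = 0.8913
β_Holloway = 0.288 × 24.74% / 14.64% = 0.4867
β_P = Σ w_i β_i = 0.32×1.9176 + 0.35×0.8617 + 0.17×0.8913 + 0.16×0.4867 = 1.1446
MRP = 8.04% − 1.94% = 6.10%
E(R_P) = R_f + β_P × MRP = 1.94% + 1.1446 × 6.10% = 8.92%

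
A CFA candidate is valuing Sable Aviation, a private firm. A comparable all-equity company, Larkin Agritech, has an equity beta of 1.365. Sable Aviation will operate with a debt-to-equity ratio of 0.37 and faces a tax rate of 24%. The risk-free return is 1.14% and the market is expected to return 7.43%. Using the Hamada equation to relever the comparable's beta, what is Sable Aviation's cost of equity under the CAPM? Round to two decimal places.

12.14%

β_L = β_U × [1 + (1 − t)(D/E)] = 1.365 × [1 + (1 − 0.24) × 0.37]
    = 1.365 × [1 + 0.76 × 0.37] = 1.365 × 1.2812 = 1.7488
MRP = 7.43% − 1.14% = 6.29%
E(R) = R_f + β_L × MRP = 1.14% + 1.7488 × 6.29% = 12.14%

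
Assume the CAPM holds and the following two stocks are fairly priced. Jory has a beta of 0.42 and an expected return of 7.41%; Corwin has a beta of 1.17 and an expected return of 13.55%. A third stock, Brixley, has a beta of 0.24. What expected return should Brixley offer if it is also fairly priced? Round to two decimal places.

MRP (SML slope) = (13.55% − 7.41%) / (1.17 − 0.42) = 6.14% / 0.75 = 8.1867%
R_f (intercept) = 7.41% − 0.42 × 8.1867% = 3.9716%
E(R_Brixley) = R_f + β × MRP = 3.9716% + 0.24 × 8.1867% = 5.94%

5.94%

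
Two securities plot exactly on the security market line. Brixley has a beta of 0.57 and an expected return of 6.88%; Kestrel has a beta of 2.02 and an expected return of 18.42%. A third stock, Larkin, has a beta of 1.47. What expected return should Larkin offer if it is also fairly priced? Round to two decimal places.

14.04%

MRP (SML slope) = (18.42% − 6.88%) / (2.02 − 0.57) = 11.54% / 1.45 = 7.9586%
R_f (intercept) = 6.88% − 0.57 × 7.9586% = 2.3436%
E(R_Larkin) = R_f + β × MRP = 2.3436% + 1.47 × 7.9586% = 14.04%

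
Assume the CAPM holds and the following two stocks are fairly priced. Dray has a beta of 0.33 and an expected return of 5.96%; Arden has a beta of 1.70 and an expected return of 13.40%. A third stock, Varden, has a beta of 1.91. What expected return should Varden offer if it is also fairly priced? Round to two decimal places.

14.54%

MRP (SML slope) = (13.40% − 5.96%) / (1.70 − 0.33) = 7.44% / 1.37 = 5.4307%
R_f (intercept) = 5.96% − 0.33 × 5.4307% = 4.1679%
E(R_Varden) = R_f + β × MRP = 4.1679% + 1.91 × 5.4307% = 14.54%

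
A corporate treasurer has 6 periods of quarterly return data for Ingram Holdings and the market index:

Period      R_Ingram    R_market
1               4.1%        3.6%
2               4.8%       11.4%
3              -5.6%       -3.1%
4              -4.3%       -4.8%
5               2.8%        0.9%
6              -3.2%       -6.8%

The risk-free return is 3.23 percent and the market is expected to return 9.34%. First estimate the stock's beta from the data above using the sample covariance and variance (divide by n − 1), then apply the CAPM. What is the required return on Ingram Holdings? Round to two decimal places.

Mean R_i = (4.1 + 4.8 − 5.6 − 4.3 + 2.8 − 3.2) / 6 = -0.2333%
Mean R_m = (3.6 + 11.4 − 3.1 − 4.8 + 0.9 − 6.8) / 6 = 0.2000%
Σ(R_i − R̄_i)(R_m − R̄_m) = 132.0400  ⇒  Cov = 132.0400 / 5 = 26.4080
Σ(R_m − R̄_m)² = 222.3800  ⇒  Var(R_m) = 222.3800 / 5 = 44.4760
β = Cov / Var(R_m) = 26.4080 / 44.4760 = 0.5938
MRP = 9.34% − 3.23% = 6.11%
E(R) = R_f + β × MRP = 3.23% + 0.5938 × 6.11% = 6.86%

6.86%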